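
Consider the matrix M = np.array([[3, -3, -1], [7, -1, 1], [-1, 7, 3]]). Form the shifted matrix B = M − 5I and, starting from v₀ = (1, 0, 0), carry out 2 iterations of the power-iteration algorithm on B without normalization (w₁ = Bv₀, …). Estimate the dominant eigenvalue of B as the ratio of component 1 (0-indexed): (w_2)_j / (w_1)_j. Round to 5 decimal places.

B = M − 5I has rows (-2, -3, -1); (7, -6, 1); (-1, 7, -2)
w1 = Bv₀ = (-2, 7, -1)
w2 = Bw1 = (-16, -57, 53)
Ratio: -57/7 = -8.14286

-8.14286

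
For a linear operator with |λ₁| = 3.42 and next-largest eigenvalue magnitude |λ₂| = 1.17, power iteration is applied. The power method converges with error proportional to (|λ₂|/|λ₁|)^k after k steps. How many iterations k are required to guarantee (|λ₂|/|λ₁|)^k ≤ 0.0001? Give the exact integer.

9

|λ₂/λ₁| = 1.17/3.42 = 0.34211
Need k ≥ ln(0.0001) / ln(0.34211) = -9.2103 / -1.0726 ≈ 8.587
Smallest integer k satisfying the bound: 9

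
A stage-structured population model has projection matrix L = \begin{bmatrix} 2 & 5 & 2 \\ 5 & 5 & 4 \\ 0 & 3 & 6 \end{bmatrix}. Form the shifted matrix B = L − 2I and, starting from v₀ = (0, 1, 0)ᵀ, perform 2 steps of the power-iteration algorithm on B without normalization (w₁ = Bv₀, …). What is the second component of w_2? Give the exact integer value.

B = L − 2I has rows (0, 5, 2); (5, 3, 4); (0, 3, 4)
w1 = Bv₀ = (0·0 + 5·1 + 2·0; 5·0 + 3·1 + 4·0; 0·0 + 3·1 + 4·0) = (5, 3, 3)
w2 = Bw1 = (0·5 + 5·3 + 2·3; 5·5 + 3·3 + 4·3; 0·5 + 3·3 + 4·3) = (21, 46, 21)
Requested component of w2: 46

46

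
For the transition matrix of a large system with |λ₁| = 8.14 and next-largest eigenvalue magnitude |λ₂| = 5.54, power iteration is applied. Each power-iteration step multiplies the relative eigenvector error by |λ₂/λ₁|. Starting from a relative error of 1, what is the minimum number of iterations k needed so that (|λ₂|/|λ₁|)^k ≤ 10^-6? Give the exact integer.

|λ₂/λ₁| = 5.54/8.14 = 0.68059
Need k ≥ ln(10^-6) / ln(0.68059) = -13.8155 / -0.3848 ≈ 35.903
Smallest integer k satisfying the bound: 36

36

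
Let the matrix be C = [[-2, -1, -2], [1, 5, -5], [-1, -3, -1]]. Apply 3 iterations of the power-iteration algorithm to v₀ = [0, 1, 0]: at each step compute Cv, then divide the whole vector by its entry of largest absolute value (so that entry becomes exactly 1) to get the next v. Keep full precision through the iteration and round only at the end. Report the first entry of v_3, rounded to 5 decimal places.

Cv0 = (-1.000000, 5.000000, -3.000000); divide by 5.000000 → v1 = (-0.200000, 1.000000, -0.600000)
Cv1 = (0.600000, 7.800000, -2.200000); divide by 7.800000 → v2 = (0.076923, 1.000000, -0.282051)
Cv2 = (-0.589744, 6.487179, -2.794872); divide by 6.487179 → v3 = (-0.090909, 1.000000, -0.430830)
Requested entry of v3: -23/253 = -0.09091

-0.09091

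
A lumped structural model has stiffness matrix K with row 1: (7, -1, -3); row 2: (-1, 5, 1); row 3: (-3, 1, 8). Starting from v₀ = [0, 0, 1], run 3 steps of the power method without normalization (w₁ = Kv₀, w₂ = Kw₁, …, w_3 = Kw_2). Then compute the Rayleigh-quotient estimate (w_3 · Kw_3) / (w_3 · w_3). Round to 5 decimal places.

λ ≈ 10.85168

w1 = Kv₀ = (-3, 1, 8)
w2 = Kw1 = (-46, 16, 74)
w3 = Kw2 = (-560, 200, 746)
Kw3 = (-6358, 2306, 7848)
w3·Kw3 = (-560)·(-6358) + 200·2306 + 746·7848 = 9876288; w3·w3 = (-560)·(-560) + 200·200 + 746·746 = 910116
λ ≈ 9876288/910116 = 10.85168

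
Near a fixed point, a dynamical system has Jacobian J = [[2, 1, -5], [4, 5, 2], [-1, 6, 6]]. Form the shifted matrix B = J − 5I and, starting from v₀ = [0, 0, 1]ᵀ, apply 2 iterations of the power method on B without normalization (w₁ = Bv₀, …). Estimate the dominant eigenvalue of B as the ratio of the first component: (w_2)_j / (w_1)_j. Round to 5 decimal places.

μ ≈ -2.40000

B = J − 5I has rows (-3, 1, -5); (4, 0, 2); (-1, 6, 1)
w1 = Bv₀ = (-5, 2, 1)
w2 = Bw1 = (12, -18, 18)
Ratio: 12/-5 = -2.40000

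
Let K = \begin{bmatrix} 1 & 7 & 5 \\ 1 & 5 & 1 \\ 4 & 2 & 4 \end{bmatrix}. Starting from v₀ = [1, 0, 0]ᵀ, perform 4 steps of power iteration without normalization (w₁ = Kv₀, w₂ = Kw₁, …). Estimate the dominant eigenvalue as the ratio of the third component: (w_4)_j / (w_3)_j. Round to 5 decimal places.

w1 = Kv₀ = (1, 1, 4)
w2 = Kw1 = (28, 10, 22)
w3 = Kw2 = (208, 100, 220)
w4 = Kw3 = (2008, 928, 1912)
Ratio at component: 1912 / 220 = 8.69091

λ ≈ 8.69091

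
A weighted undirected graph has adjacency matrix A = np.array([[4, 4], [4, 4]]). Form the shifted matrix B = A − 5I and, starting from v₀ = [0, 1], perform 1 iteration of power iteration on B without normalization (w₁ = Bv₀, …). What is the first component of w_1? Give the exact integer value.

4

B = A − 5I has rows (-1, 4); (4, -1)
w1 = Bv₀ = ((-1)·0 + 4·1; 4·0 + (-1)·1) = (4, -1)
Requested component of w1: 4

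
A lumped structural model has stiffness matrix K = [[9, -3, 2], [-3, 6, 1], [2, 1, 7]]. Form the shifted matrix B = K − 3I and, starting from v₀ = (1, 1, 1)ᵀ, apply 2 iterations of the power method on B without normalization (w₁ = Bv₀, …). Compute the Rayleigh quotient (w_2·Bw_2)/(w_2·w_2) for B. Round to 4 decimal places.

7.2764

B = K − 3I has rows (6, -3, 2); (-3, 3, 1); (2, 1, 4)
w1 = Bv₀ = (5, 1, 7)
w2 = Bw1 = (41, -5, 39)
Bw2 = (339, -99, 233)
w2·Bw2 = 23481; w2·w2 = 3227; μ ≈ 23481/3227 = 7.2764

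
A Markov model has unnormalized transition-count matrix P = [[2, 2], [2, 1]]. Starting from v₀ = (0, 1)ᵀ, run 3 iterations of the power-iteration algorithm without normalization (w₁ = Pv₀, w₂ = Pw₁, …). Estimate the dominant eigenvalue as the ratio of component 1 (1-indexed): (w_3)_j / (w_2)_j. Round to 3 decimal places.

3.667

w1 = Pv₀ = (2, 1)
w2 = Pw1 = (6, 5)
w3 = Pw2 = (22, 17)
Ratio at component: 22 / 6 = 3.667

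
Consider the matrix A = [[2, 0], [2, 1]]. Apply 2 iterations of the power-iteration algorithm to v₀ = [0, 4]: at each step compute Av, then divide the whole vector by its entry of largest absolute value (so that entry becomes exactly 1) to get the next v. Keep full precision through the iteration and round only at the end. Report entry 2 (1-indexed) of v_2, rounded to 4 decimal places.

Av0 = (0.00000, 4.00000); divide by 4.00000 → v1 = (0.00000, 1.00000)
Av1 = (0.00000, 1.00000); divide by 1.00000 → v2 = (0.00000, 1.00000)
Requested entry of v2: 4/4 = 1.0000

1.0000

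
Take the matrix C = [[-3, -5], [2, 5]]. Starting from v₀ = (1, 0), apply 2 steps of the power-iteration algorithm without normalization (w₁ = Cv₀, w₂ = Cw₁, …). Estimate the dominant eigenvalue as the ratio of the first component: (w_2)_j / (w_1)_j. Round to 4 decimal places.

0.3333

w1 = Cv₀ = (-3, 2)
w2 = Cw1 = (-1, 4)
Ratio at component: -1 / -3 = 0.3333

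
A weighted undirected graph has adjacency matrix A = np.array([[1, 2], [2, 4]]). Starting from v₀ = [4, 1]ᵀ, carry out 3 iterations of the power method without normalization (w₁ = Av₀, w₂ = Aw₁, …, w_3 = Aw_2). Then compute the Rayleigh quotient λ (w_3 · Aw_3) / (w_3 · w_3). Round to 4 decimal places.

w1 = Av₀ = (6, 12)
w2 = Aw1 = (30, 60)
w3 = Aw2 = (150, 300)
Aw3 = (750, 1500)
w3·Aw3 = 150·750 + 300·1500 = 562500; w3·w3 = 150·150 + 300·300 = 112500
λ ≈ 562500/112500 = 5.0000

λ ≈ 5.0000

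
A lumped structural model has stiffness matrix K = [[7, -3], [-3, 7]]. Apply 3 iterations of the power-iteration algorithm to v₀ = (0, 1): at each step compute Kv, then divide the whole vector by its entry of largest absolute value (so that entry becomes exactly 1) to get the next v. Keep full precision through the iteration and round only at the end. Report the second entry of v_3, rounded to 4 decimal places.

1.0000

Kv0 = (-3.00000, 7.00000); divide by 7.00000 → v1 = (-0.42857, 1.00000)
Kv1 = (-6.00000, 8.28571); divide by 8.28571 → v2 = (-0.72414, 1.00000)
Kv2 = (-8.06897, 9.17241); divide by 9.17241 → v3 = (-0.87970, 1.00000)
Requested entry of v3: 532/532 = 1.0000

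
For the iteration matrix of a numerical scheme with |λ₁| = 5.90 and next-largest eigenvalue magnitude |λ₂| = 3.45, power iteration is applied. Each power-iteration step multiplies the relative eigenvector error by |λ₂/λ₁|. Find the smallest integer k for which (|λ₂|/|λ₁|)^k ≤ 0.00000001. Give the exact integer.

|λ₂/λ₁| = 3.45/5.90 = 0.58475
Need k ≥ ln(0.00000001) / ln(0.58475) = -18.4207 / -0.5366 ≈ 34.330
Smallest integer k satisfying the bound: 35

35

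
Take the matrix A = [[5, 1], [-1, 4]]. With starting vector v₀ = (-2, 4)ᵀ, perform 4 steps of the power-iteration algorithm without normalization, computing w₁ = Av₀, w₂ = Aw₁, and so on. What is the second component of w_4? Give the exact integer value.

1278

w1 = Av₀ = (-6, 18)
w2 = Aw1 = (-12, 78)
w3 = Aw2 = (18, 324)
w4 = Aw3 = (414, 1278)
The requested component of w4 is 1278.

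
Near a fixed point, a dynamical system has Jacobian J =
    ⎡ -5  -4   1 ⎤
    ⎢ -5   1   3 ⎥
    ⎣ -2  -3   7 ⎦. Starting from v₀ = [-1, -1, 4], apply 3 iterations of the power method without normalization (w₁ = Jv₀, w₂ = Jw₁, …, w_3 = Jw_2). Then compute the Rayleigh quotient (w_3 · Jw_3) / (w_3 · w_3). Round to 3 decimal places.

λ ≈ 1.894

w1 = Jv₀ = (13, 16, 33)
w2 = Jw1 = (-96, 50, 157)
w3 = Jw2 = (437, 1001, 1141)
Jw3 = (-5048, 2239, 4110)
w3·Jw3 = 437·(-5048) + 1001·2239 + 1141·4110 = 4724773; w3·w3 = 437·437 + 1001·1001 + 1141·1141 = 2494851
λ ≈ 4724773/2494851 = 1.894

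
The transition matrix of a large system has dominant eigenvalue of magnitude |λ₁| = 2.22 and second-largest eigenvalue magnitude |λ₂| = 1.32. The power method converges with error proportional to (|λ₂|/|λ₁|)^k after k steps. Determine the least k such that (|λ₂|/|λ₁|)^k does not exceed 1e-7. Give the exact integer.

|λ₂/λ₁| = 1.32/2.22 = 0.59459
Need k ≥ ln(1e-7) / ln(0.59459) = -16.1181 / -0.5199 ≈ 31.004
Smallest integer k satisfying the bound: 32

32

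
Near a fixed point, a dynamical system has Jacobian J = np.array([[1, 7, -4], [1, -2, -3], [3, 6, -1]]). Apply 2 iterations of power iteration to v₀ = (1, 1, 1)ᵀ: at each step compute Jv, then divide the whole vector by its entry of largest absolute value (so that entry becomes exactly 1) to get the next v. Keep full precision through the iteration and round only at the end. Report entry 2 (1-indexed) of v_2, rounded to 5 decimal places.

Jv0 = (4.000000, -4.000000, 8.000000); divide by 8.000000 → v1 = (0.500000, -0.500000, 1.000000)
Jv1 = (-7.000000, -1.500000, -2.500000); divide by -7.000000 → v2 = (1.000000, 0.214286, 0.357143)
Requested entry of v2: -12/-56 = 0.21429

0.21429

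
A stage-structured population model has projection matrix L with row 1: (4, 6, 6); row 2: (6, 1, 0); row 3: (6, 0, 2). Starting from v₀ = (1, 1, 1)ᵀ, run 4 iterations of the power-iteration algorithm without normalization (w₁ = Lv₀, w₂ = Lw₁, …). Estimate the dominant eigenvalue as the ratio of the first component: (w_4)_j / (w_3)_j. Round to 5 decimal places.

w1 = Lv₀ = (4·1 + 6·1 + 6·1; 6·1 + 1·1 + 0·1; 6·1 + 0·1 + 2·1) = (16, 7, 8)
w2 = Lw1 = (4·16 + 6·7 + 6·8; 6·16 + 1·7 + 0·8; 6·16 + 0·7 + 2·8) = (154, 103, 112)
w3 = Lw2 = (1906, 1027, 1148)
w4 = Lw3 = (20674, 12463, 13732)
Ratio at component: 20674 / 1906 = 10.84680

10.84680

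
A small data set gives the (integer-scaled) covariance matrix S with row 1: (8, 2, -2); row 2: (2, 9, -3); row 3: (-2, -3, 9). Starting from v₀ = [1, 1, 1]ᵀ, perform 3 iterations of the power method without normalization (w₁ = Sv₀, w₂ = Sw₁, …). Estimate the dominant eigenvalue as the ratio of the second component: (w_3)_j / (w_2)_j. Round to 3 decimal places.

11.053

w1 = Sv₀ = (8·1 + 2·1 + (-2)·1; 2·1 + 9·1 + (-3)·1; (-2)·1 + (-3)·1 + 9·1) = (8, 8, 4)
w2 = Sw1 = (8·8 + 2·8 + (-2)·4; 2·8 + 9·8 + (-3)·4; (-2)·8 + (-3)·8 + 9·4) = (72, 76, -4)
w3 = Sw2 = (736, 840, -408)
Ratio at component: 840 / 76 = 11.053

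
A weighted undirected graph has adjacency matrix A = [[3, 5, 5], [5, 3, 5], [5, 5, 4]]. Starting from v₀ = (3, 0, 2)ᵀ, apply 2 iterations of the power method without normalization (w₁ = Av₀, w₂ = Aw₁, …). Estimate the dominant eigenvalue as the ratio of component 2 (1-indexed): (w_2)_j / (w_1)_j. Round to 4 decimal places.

w1 = Av₀ = (3·3 + 5·0 + 5·2; 5·3 + 3·0 + 5·2; 5·3 + 5·0 + 4·2) = (19, 25, 23)
w2 = Aw1 = (3·19 + 5·25 + 5·23; 5·19 + 3·25 + 5·23; 5·19 + 5·25 + 4·23) = (297, 285, 312)
Ratio at component: 285 / 25 = 11.4000

λ ≈ 11.4000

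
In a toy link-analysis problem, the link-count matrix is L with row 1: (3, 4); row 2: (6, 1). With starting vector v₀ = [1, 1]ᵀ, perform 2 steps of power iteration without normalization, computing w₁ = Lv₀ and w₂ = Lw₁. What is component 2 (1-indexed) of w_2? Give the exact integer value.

49

w1 = Lv₀ = (7, 7)
w2 = Lw1 = (49, 49)
The requested component of w2 is 49.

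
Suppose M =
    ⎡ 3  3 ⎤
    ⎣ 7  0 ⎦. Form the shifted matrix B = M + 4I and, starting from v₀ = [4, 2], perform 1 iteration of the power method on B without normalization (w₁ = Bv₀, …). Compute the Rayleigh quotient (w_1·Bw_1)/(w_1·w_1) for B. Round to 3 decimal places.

10.406

B = M + 4I has rows (7, 3); (7, 4)
w1 = Bv₀ = (7·4 + 3·2; 7·4 + 4·2) = (34, 36)
Bw1 = (346, 382)
w1·Bw1 = 25516; w1·w1 = 2452; μ ≈ 25516/2452 = 10.406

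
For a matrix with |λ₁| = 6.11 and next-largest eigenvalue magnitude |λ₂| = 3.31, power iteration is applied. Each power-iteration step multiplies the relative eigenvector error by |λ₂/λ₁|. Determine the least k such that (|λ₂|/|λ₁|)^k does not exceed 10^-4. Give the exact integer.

16

|λ₂/λ₁| = 3.31/6.11 = 0.54173
Need k ≥ ln(10^-4) / ln(0.54173) = -9.2103 / -0.6130 ≈ 15.026
Smallest integer k satisfying the bound: 16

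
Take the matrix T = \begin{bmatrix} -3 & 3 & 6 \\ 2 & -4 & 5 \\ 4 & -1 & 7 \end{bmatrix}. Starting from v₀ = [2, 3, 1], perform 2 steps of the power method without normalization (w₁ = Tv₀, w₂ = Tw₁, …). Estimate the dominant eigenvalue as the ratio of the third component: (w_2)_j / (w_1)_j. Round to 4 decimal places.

λ ≈ 10.2500

w1 = Tv₀ = ((-3)·2 + 3·3 + 6·1; 2·2 + (-4)·3 + 5·1; 4·2 + (-1)·3 + 7·1) = (9, -3, 12)
w2 = Tw1 = ((-3)·9 + 3·(-3) + 6·12; 2·9 + (-4)·(-3) + 5·12; 4·9 + (-1)·(-3) + 7·12) = (36, 90, 123)
Ratio at component: 123 / 12 = 10.2500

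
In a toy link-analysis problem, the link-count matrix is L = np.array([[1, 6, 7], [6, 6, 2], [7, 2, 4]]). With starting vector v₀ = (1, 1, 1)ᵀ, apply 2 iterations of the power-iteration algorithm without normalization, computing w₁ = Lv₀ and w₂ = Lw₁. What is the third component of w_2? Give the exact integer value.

w1 = Lv₀ = (1·1 + 6·1 + 7·1; 6·1 + 6·1 + 2·1; 7·1 + 2·1 + 4·1) = (14, 14, 13)
w2 = Lw1 = (1·14 + 6·14 + 7·13; 6·14 + 6·14 + 2·13; 7·14 + 2·14 + 4·13) = (189, 194, 178)
The requested component of w2 is 178.

178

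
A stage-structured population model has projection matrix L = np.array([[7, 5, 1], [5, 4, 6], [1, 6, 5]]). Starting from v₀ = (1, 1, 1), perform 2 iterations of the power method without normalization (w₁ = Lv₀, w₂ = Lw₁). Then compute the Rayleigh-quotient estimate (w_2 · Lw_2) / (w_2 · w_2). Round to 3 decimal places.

λ ≈ 13.434

w1 = Lv₀ = (13, 15, 12)
w2 = Lw1 = (178, 197, 163)
Lw2 = (2394, 2656, 2175)
w2·Lw2 = 178·2394 + 197·2656 + 163·2175 = 1303889; w2·w2 = 178·178 + 197·197 + 163·163 = 97062
λ ≈ 1303889/97062 = 13.434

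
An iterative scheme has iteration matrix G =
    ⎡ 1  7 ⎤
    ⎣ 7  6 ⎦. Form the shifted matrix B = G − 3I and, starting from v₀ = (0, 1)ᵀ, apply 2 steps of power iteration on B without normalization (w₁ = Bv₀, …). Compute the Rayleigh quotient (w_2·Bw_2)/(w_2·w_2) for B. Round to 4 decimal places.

μ ≈ 4.5936

B = G − 3I has rows (-2, 7); (7, 3)
w1 = Bv₀ = (7, 3)
w2 = Bw1 = (7, 58)
Bw2 = (392, 223)
w2·Bw2 = 15678; w2·w2 = 3413; μ ≈ 15678/3413 = 4.5936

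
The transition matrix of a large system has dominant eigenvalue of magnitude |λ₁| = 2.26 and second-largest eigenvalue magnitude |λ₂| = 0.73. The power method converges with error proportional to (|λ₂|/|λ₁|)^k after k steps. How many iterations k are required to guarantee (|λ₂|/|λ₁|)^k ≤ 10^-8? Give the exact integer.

|λ₂/λ₁| = 0.73/2.26 = 0.32301
Need k ≥ ln(10^-8) / ln(0.32301) = -18.4207 / -1.1301 ≈ 16.300
Smallest integer k satisfying the bound: 17

17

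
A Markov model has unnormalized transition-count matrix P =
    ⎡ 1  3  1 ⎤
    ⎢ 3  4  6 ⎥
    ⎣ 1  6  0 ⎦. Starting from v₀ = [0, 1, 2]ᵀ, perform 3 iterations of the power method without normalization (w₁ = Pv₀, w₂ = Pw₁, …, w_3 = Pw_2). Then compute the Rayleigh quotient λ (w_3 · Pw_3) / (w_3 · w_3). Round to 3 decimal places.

9.373

w1 = Pv₀ = (1·0 + 3·1 + 1·2; 3·0 + 4·1 + 6·2; 1·0 + 6·1 + 0·2) = (5, 16, 6)
w2 = Pw1 = (1·5 + 3·16 + 1·6; 3·5 + 4·16 + 6·6; 1·5 + 6·16 + 0·6) = (59, 115, 101)
w3 = Pw2 = (505, 1243, 749)
Pw3 = (4983, 10981, 7963)
w3·Pw3 = 505·4983 + 1243·10981 + 749·7963 = 22130085; w3·w3 = 505·505 + 1243·1243 + 749·749 = 2361075
λ ≈ 22130085/2361075 = 9.373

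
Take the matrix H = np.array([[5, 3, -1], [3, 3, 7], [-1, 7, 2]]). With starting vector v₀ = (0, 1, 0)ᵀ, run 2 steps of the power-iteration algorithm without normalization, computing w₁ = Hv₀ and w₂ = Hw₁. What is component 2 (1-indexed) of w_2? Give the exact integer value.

67

w1 = Hv₀ = (3, 3, 7)
w2 = Hw1 = (17, 67, 32)
The requested component of w2 is 67.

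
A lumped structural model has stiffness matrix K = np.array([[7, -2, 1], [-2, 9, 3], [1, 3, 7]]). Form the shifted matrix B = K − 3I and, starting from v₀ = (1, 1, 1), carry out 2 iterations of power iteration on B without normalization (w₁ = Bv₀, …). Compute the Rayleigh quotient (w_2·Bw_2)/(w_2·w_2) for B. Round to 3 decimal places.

μ ≈ 7.927

B = K − 3I has rows (4, -2, 1); (-2, 6, 3); (1, 3, 4)
w1 = Bv₀ = (4·1 + (-2)·1 + 1·1; (-2)·1 + 6·1 + 3·1; 1·1 + 3·1 + 4·1) = (3, 7, 8)
w2 = Bw1 = (4·3 + (-2)·7 + 1·8; (-2)·3 + 6·7 + 3·8; 1·3 + 3·7 + 4·8) = (6, 60, 56)
Bw2 = (-40, 516, 410)
w2·Bw2 = 53680; w2·w2 = 6772; μ ≈ 53680/6772 = 7.927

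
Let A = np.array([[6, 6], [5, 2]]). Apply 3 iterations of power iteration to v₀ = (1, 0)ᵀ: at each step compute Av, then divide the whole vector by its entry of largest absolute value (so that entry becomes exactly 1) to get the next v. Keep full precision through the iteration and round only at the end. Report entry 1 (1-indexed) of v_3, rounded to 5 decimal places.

Av0 = (6.000000, 5.000000); divide by 6.000000 → v1 = (1.000000, 0.833333)
Av1 = (11.000000, 6.666667); divide by 11.000000 → v2 = (1.000000, 0.606061)
Av2 = (9.636364, 6.212121); divide by 9.636364 → v3 = (1.000000, 0.644654)
Requested entry of v3: 636/636 = 1.00000

1.00000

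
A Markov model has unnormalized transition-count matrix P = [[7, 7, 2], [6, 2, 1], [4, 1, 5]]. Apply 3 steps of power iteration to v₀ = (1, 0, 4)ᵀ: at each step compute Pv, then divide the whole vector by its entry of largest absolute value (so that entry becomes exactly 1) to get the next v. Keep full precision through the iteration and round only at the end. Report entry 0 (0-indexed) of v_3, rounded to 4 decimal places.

1.0000

Pv0 = (15.00000, 10.00000, 24.00000); divide by 24.00000 → v1 = (0.62500, 0.41667, 1.00000)
Pv1 = (9.29167, 5.58333, 7.91667); divide by 9.29167 → v2 = (1.00000, 0.60090, 0.85202)
Pv2 = (12.91031, 8.05381, 8.86099); divide by 12.91031 → v3 = (1.00000, 0.62383, 0.68635)
Requested entry of v3: 2879/2879 = 1.0000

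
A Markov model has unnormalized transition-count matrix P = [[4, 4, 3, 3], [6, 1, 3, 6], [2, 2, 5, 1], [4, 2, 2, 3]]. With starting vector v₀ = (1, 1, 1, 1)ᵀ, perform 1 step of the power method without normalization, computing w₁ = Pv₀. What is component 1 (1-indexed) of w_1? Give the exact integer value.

w1 = Pv₀ = (4·1 + 4·1 + 3·1 + 3·1; 6·1 + 1·1 + 3·1 + 6·1; 2·1 + 2·1 + 5·1 + 1·1; 4·1 + 2·1 + 2·1 + 3·1) = (14, 16, 10, 11)
The requested component of w1 is 14.

14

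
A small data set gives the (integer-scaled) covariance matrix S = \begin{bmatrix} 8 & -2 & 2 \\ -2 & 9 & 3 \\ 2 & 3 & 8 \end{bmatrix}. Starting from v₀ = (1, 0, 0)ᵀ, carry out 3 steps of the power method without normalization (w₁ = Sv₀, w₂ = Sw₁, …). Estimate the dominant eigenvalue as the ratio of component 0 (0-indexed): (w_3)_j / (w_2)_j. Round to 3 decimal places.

9.500

w1 = Sv₀ = (8·1 + (-2)·0 + 2·0; (-2)·1 + 9·0 + 3·0; 2·1 + 3·0 + 8·0) = (8, -2, 2)
w2 = Sw1 = (8·8 + (-2)·(-2) + 2·2; (-2)·8 + 9·(-2) + 3·2; 2·8 + 3·(-2) + 8·2) = (72, -28, 26)
w3 = Sw2 = (684, -318, 268)
Ratio at component: 684 / 72 = 9.500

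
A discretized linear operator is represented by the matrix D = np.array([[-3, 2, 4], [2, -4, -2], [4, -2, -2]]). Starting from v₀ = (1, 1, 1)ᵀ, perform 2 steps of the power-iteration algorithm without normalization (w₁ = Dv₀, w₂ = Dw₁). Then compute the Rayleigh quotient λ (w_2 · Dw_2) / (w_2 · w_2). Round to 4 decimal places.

-8.1662

w1 = Dv₀ = (3, -4, 0)
w2 = Dw1 = (-17, 22, 20)
Dw2 = (175, -162, -152)
w2·Dw2 = (-17)·175 + 22·(-162) + 20·(-152) = -9579; w2·w2 = (-17)·(-17) + 22·22 + 20·20 = 1173
λ ≈ -9579/1173 = -8.1662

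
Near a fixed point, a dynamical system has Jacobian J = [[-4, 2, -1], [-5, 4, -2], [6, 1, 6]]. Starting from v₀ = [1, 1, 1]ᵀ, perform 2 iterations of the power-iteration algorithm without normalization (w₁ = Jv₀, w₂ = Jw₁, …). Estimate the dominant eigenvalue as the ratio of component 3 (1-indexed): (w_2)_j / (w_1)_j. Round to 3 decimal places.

λ ≈ 4.385

w1 = Jv₀ = (-3, -3, 13)
w2 = Jw1 = (-7, -23, 57)
Ratio at component: 57 / 13 = 4.385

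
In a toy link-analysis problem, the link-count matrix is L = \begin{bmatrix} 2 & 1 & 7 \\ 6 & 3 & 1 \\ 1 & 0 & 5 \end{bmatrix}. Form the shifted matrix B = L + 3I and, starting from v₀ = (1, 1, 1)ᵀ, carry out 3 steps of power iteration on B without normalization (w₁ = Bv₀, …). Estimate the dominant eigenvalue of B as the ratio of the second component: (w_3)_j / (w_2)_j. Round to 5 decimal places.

μ ≈ 11.64242

B = L + 3I has rows (5, 1, 7); (6, 6, 1); (1, 0, 8)
w1 = Bv₀ = (13, 13, 9)
w2 = Bw1 = (141, 165, 85)
w3 = Bw2 = (1465, 1921, 821)
Ratio: 1921/165 = 11.64242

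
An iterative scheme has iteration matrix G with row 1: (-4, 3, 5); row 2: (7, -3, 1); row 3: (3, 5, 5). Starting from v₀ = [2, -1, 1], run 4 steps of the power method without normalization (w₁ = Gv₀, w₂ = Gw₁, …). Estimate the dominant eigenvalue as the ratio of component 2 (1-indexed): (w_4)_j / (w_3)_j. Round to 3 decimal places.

-3.851

w1 = Gv₀ = ((-4)·2 + 3·(-1) + 5·1; 7·2 + (-3)·(-1) + 1·1; 3·2 + 5·(-1) + 5·1) = (-6, 18, 6)
w2 = Gw1 = ((-4)·(-6) + 3·18 + 5·6; 7·(-6) + (-3)·18 + 1·6; 3·(-6) + 5·18 + 5·6) = (108, -90, 102)
w3 = Gw2 = (-192, 1128, 384)
w4 = Gw3 = (6072, -4344, 6984)
Ratio at component: -4344 / 1128 = -3.851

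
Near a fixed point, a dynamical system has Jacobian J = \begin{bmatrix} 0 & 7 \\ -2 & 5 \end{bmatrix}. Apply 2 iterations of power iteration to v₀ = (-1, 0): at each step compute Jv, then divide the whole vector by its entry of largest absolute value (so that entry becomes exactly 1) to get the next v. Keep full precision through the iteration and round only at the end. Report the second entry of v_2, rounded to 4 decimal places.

0.7143

Jv0 = (0.00000, 2.00000); divide by 2.00000 → v1 = (0.00000, 1.00000)
Jv1 = (7.00000, 5.00000); divide by 7.00000 → v2 = (1.00000, 0.71429)
Requested entry of v2: 10/14 = 0.7143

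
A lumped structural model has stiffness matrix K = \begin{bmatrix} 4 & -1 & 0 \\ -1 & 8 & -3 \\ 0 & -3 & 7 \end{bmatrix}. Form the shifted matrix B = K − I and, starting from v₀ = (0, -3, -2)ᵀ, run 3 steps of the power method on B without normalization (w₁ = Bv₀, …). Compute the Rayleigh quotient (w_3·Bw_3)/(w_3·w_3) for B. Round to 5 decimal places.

B = K − I has rows (3, -1, 0); (-1, 7, -3); (0, -3, 6)
w1 = Bv₀ = (3, -15, -3)
w2 = Bw1 = (24, -99, 27)
w3 = Bw2 = (171, -798, 459)
Bw3 = (1311, -7134, 5148)
w3·Bw3 = 8280045; w3·w3 = 876726; μ ≈ 8280045/876726 = 9.44428

μ ≈ 9.44428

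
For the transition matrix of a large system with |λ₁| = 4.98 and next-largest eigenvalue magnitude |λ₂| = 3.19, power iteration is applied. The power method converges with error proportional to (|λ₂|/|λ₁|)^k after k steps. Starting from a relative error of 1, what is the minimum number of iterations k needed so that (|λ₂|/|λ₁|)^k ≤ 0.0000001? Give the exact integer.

37

|λ₂/λ₁| = 3.19/4.98 = 0.64056
Need k ≥ ln(0.0000001) / ln(0.64056) = -16.1181 / -0.4454 ≈ 36.187
Smallest integer k satisfying the bound: 37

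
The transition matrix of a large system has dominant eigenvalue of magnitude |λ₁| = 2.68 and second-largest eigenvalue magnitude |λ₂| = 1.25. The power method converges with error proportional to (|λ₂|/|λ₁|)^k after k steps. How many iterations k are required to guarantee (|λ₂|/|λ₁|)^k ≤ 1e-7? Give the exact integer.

22

|λ₂/λ₁| = 1.25/2.68 = 0.46642
Need k ≥ ln(1e-7) / ln(0.46642) = -16.1181 / -0.7627 ≈ 21.134
Smallest integer k satisfying the bound: 22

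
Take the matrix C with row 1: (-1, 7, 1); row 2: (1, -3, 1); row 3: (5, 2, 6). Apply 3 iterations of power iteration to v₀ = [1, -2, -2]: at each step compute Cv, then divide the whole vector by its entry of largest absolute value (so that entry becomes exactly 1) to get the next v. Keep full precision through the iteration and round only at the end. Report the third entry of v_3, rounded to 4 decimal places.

Cv0 = (-17.00000, 5.00000, -11.00000); divide by -17.00000 → v1 = (1.00000, -0.29412, 0.64706)
Cv1 = (-2.41176, 2.52941, 8.29412); divide by 8.29412 → v2 = (-0.29078, 0.30496, 1.00000)
Cv2 = (3.42553, -0.20567, 5.15603); divide by 5.15603 → v3 = (0.66437, -0.03989, 1.00000)
Requested entry of v3: -727/-727 = 1.0000

1.0000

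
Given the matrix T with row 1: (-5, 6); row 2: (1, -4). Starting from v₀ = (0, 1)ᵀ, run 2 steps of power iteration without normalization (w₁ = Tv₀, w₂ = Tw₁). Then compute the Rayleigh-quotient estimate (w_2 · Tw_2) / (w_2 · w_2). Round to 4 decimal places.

w1 = Tv₀ = (6, -4)
w2 = Tw1 = (-54, 22)
Tw2 = (402, -142)
w2·Tw2 = (-54)·402 + 22·(-142) = -24832; w2·w2 = (-54)·(-54) + 22·22 = 3400
λ ≈ -24832/3400 = -7.3035

-7.3035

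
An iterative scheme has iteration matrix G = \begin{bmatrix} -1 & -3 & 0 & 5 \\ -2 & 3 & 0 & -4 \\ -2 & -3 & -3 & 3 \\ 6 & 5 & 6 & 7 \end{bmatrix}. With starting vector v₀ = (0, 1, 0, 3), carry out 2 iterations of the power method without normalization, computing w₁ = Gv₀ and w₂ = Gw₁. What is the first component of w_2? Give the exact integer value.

w1 = Gv₀ = (12, -9, 6, 26)
w2 = Gw1 = (145, -155, 63, 245)
The requested component of w2 is 145.

145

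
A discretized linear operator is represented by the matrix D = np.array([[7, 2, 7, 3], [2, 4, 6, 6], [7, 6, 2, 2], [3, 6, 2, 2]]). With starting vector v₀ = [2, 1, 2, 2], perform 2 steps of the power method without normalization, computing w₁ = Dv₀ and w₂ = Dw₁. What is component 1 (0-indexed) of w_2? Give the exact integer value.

488

w1 = Dv₀ = (36, 32, 28, 20)
w2 = Dw1 = (572, 488, 540, 396)
The requested component of w2 is 488.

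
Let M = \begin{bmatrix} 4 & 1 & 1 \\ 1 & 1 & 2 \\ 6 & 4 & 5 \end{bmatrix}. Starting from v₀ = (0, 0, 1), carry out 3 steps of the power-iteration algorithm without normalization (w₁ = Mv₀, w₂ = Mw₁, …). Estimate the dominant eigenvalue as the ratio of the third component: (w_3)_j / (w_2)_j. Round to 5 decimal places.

w1 = Mv₀ = (4·0 + 1·0 + 1·1; 1·0 + 1·0 + 2·1; 6·0 + 4·0 + 5·1) = (1, 2, 5)
w2 = Mw1 = (4·1 + 1·2 + 1·5; 1·1 + 1·2 + 2·5; 6·1 + 4·2 + 5·5) = (11, 13, 39)
w3 = Mw2 = (96, 102, 313)
Ratio at component: 313 / 39 = 8.02564

λ ≈ 8.02564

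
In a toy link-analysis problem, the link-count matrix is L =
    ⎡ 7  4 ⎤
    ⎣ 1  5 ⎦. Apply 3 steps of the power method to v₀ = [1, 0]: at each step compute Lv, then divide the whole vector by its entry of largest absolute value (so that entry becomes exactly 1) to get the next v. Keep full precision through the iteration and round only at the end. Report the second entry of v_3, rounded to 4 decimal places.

0.2697

Lv0 = (7.00000, 1.00000); divide by 7.00000 → v1 = (1.00000, 0.14286)
Lv1 = (7.57143, 1.71429); divide by 7.57143 → v2 = (1.00000, 0.22642)
Lv2 = (7.90566, 2.13208); divide by 7.90566 → v3 = (1.00000, 0.26969)
Requested entry of v3: 113/419 = 0.2697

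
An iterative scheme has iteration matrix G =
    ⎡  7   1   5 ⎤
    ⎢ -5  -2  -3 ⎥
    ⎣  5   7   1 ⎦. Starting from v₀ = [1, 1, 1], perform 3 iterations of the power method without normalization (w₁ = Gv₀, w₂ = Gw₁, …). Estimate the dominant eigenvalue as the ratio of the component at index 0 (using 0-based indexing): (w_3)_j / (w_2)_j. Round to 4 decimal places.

6.6986

w1 = Gv₀ = (13, -10, 13)
w2 = Gw1 = (146, -84, 8)
w3 = Gw2 = (978, -586, 150)
Ratio at component: 978 / 146 = 6.6986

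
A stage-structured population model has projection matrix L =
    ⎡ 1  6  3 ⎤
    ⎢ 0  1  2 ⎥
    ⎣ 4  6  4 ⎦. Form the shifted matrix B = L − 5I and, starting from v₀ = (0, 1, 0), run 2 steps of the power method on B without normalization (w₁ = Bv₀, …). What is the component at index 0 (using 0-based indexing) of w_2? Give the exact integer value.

B = L − 5I has rows (-4, 6, 3); (0, -4, 2); (4, 6, -1)
w1 = Bv₀ = ((-4)·0 + 6·1 + 3·0; 0·0 + (-4)·1 + 2·0; 4·0 + 6·1 + (-1)·0) = (6, -4, 6)
w2 = Bw1 = ((-4)·6 + 6·(-4) + 3·6; 0·6 + (-4)·(-4) + 2·6; 4·6 + 6·(-4) + (-1)·6) = (-30, 28, -6)
Requested component of w2: -30

-30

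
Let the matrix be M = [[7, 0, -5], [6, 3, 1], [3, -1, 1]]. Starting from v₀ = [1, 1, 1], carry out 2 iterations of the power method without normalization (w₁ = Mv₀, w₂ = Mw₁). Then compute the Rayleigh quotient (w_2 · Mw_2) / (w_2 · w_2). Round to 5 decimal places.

w1 = Mv₀ = (7·1 + 0·1 + (-5)·1; 6·1 + 3·1 + 1·1; 3·1 + (-1)·1 + 1·1) = (2, 10, 3)
w2 = Mw1 = (7·2 + 0·10 + (-5)·3; 6·2 + 3·10 + 1·3; 3·2 + (-1)·10 + 1·3) = (-1, 45, -1)
Mw2 = (-2, 128, -49)
w2·Mw2 = (-1)·(-2) + 45·128 + (-1)·(-49) = 5811; w2·w2 = (-1)·(-1) + 45·45 + (-1)·(-1) = 2027
λ ≈ 5811/2027 = 2.86680

2.86680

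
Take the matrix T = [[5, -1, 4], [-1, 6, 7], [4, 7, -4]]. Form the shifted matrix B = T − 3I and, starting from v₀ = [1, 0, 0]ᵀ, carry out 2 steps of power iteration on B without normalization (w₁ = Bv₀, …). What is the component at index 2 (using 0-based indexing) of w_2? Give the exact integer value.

B = T − 3I has rows (2, -1, 4); (-1, 3, 7); (4, 7, -7)
w1 = Bv₀ = (2, -1, 4)
w2 = Bw1 = (21, 23, -27)
Requested component of w2: -27

-27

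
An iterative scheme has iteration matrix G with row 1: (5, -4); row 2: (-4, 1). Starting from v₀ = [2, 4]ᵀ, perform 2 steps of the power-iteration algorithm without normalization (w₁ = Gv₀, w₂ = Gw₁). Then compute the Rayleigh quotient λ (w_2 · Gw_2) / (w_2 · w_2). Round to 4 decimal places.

λ ≈ 6.0738

w1 = Gv₀ = (5·2 + (-4)·4; (-4)·2 + 1·4) = (-6, -4)
w2 = Gw1 = (5·(-6) + (-4)·(-4); (-4)·(-6) + 1·(-4)) = (-14, 20)
Gw2 = (-150, 76)
w2·Gw2 = (-14)·(-150) + 20·76 = 3620; w2·w2 = (-14)·(-14) + 20·20 = 596
λ ≈ 3620/596 = 6.0738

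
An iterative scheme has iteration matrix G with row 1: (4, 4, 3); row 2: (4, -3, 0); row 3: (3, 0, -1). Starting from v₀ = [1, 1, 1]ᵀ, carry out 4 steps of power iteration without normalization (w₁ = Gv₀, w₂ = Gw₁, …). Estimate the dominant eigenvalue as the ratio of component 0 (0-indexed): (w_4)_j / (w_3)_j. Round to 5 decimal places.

w1 = Gv₀ = (4·1 + 4·1 + 3·1; 4·1 + (-3)·1 + 0·1; 3·1 + 0·1 + (-1)·1) = (11, 1, 2)
w2 = Gw1 = (4·11 + 4·1 + 3·2; 4·11 + (-3)·1 + 0·2; 3·11 + 0·1 + (-1)·2) = (54, 41, 31)
w3 = Gw2 = (473, 93, 131)
w4 = Gw3 = (2657, 1613, 1288)
Ratio at component: 2657 / 473 = 5.61734

λ ≈ 5.61734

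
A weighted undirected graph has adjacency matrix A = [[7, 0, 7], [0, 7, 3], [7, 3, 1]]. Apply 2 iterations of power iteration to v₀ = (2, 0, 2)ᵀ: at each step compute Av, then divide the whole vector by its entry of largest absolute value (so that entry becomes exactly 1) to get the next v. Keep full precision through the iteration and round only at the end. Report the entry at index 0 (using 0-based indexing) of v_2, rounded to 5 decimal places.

Av0 = (28.000000, 6.000000, 16.000000); divide by 28.000000 → v1 = (1.000000, 0.214286, 0.571429)
Av1 = (11.000000, 3.214286, 8.214286); divide by 11.000000 → v2 = (1.000000, 0.292208, 0.746753)
Requested entry of v2: 308/308 = 1.00000

1.00000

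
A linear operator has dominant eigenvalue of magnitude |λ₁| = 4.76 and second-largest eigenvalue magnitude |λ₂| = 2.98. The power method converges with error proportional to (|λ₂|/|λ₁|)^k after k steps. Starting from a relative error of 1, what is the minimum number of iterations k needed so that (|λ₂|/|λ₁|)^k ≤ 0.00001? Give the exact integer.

|λ₂/λ₁| = 2.98/4.76 = 0.62605
Need k ≥ ln(0.00001) / ln(0.62605) = -11.5129 / -0.4683 ≈ 24.583
Smallest integer k satisfying the bound: 25

25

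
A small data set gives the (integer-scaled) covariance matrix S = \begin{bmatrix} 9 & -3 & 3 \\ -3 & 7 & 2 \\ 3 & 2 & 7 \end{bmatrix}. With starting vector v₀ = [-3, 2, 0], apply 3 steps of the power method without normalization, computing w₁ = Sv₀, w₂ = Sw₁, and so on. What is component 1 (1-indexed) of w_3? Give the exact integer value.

-4443

w1 = Sv₀ = (9·(-3) + (-3)·2 + 3·0; (-3)·(-3) + 7·2 + 2·0; 3·(-3) + 2·2 + 7·0) = (-33, 23, -5)
w2 = Sw1 = (9·(-33) + (-3)·23 + 3·(-5); (-3)·(-33) + 7·23 + 2·(-5); 3·(-33) + 2·23 + 7·(-5)) = (-381, 250, -88)
w3 = Sw2 = (-4443, 2717, -1259)
The requested component of w3 is -4443.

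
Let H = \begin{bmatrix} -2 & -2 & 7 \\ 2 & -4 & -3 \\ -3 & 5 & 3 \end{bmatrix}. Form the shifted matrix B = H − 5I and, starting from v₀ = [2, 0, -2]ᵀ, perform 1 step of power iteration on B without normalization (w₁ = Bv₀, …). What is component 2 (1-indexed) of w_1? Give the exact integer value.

10

B = H − 5I has rows (-7, -2, 7); (2, -9, -3); (-3, 5, -2)
w1 = Bv₀ = ((-7)·2 + (-2)·0 + 7·(-2); 2·2 + (-9)·0 + (-3)·(-2); (-3)·2 + 5·0 + (-2)·(-2)) = (-28, 10, -2)
Requested component of w1: 10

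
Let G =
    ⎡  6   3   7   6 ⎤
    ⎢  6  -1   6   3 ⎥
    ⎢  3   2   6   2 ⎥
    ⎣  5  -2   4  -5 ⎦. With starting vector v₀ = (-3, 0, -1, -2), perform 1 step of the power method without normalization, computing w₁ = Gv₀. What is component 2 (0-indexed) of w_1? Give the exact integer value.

-19

w1 = Gv₀ = (6·(-3) + 3·0 + 7·(-1) + 6·(-2); 6·(-3) + (-1)·0 + 6·(-1) + 3·(-2); 3·(-3) + 2·0 + 6·(-1) + 2·(-2); 5·(-3) + (-2)·0 + 4·(-1) + (-5)·(-2)) = (-37, -30, -19, -9)
The requested component of w1 is -19.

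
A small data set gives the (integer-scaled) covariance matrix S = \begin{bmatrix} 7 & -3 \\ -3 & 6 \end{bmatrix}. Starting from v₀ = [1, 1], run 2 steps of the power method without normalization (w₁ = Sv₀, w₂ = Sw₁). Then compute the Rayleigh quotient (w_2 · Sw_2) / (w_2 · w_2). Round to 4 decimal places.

λ ≈ 5.1864

w1 = Sv₀ = (4, 3)
w2 = Sw1 = (19, 6)
Sw2 = (115, -21)
w2·Sw2 = 19·115 + 6·(-21) = 2059; w2·w2 = 19·19 + 6·6 = 397
λ ≈ 2059/397 = 5.1864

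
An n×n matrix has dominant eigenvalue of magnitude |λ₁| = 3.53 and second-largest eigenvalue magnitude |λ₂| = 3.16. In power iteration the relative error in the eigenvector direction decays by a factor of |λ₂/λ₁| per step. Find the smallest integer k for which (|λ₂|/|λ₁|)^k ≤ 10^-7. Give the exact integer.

|λ₂/λ₁| = 3.16/3.53 = 0.89518
Need k ≥ ln(10^-7) / ln(0.89518) = -16.1181 / -0.1107 ≈ 145.568
Smallest integer k satisfying the bound: 146

146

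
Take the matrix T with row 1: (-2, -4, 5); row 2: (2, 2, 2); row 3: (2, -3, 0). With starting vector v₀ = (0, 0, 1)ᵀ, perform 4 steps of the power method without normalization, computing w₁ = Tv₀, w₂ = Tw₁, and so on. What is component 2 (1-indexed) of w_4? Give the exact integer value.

-156

w1 = Tv₀ = (5, 2, 0)
w2 = Tw1 = (-18, 14, 4)
w3 = Tw2 = (0, 0, -78)
w4 = Tw3 = (-390, -156, 0)
The requested component of w4 is -156.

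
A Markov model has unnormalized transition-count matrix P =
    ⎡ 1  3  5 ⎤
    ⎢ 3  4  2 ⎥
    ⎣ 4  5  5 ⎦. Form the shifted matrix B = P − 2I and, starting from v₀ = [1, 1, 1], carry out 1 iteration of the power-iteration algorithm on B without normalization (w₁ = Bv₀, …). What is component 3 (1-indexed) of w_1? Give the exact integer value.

B = P − 2I has rows (-1, 3, 5); (3, 2, 2); (4, 5, 3)
w1 = Bv₀ = ((-1)·1 + 3·1 + 5·1; 3·1 + 2·1 + 2·1; 4·1 + 5·1 + 3·1) = (7, 7, 12)
Requested component of w1: 12

12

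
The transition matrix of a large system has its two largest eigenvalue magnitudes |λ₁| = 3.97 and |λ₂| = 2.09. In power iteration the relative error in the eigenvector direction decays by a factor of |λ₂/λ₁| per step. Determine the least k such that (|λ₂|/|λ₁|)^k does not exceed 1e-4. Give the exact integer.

15

|λ₂/λ₁| = 2.09/3.97 = 0.52645
Need k ≥ ln(1e-4) / ln(0.52645) = -9.2103 / -0.6416 ≈ 14.355
Smallest integer k satisfying the bound: 15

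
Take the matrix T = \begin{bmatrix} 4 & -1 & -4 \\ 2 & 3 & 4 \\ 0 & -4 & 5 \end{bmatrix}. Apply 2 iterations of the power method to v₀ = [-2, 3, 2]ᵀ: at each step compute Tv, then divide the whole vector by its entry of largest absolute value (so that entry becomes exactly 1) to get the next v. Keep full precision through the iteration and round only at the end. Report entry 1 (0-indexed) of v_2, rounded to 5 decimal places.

Tv0 = (-19.000000, 13.000000, -2.000000); divide by -19.000000 → v1 = (1.000000, -0.684211, 0.105263)
Tv1 = (4.263158, 0.368421, 3.263158); divide by 4.263158 → v2 = (1.000000, 0.086420, 0.765432)
Requested entry of v2: -7/-81 = 0.08642

0.08642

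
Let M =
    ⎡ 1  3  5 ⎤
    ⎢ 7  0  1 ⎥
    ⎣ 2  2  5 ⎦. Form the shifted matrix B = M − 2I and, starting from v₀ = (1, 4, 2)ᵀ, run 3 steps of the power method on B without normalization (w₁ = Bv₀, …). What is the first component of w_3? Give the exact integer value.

B = M − 2I has rows (-1, 3, 5); (7, -2, 1); (2, 2, 3)
w1 = Bv₀ = ((-1)·1 + 3·4 + 5·2; 7·1 + (-2)·4 + 1·2; 2·1 + 2·4 + 3·2) = (21, 1, 16)
w2 = Bw1 = ((-1)·21 + 3·1 + 5·16; 7·21 + (-2)·1 + 1·16; 2·21 + 2·1 + 3·16) = (62, 161, 92)
w3 = Bw2 = (881, 204, 722)
Requested component of w3: 881

881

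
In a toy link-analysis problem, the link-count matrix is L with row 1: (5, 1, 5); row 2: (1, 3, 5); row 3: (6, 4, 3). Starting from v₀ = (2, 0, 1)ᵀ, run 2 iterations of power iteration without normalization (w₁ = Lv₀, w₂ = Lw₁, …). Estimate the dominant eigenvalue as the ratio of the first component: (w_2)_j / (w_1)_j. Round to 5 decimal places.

w1 = Lv₀ = (15, 7, 15)
w2 = Lw1 = (157, 111, 163)
Ratio at component: 157 / 15 = 10.46667

λ ≈ 10.46667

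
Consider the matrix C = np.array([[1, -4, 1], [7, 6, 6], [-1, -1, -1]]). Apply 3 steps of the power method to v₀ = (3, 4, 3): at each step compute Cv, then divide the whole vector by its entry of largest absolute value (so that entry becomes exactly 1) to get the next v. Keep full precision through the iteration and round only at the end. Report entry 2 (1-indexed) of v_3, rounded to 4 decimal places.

0.5157

Cv0 = (-10.00000, 63.00000, -10.00000); divide by 63.00000 → v1 = (-0.15873, 1.00000, -0.15873)
Cv1 = (-4.31746, 3.93651, -0.68254); divide by -4.31746 → v2 = (1.00000, -0.91176, 0.15809)
Cv2 = (4.80515, 2.47794, -0.24632); divide by 4.80515 → v3 = (1.00000, 0.51568, -0.05126)
Requested entry of v3: -674/-1307 = 0.5157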